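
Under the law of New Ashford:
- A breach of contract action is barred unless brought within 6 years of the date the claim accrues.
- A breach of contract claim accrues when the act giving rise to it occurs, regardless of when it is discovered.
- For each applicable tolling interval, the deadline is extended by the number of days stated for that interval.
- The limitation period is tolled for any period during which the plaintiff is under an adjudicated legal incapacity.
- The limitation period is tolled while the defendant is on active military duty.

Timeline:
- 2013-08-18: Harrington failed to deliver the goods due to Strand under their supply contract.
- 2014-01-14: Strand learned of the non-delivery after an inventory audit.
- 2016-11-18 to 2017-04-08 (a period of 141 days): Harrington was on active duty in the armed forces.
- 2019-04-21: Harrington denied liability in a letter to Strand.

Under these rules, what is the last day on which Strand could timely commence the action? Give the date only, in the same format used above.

2020-01-06

The claim accrued on 2013-08-18, when the wrongful act occurred; under the stated occurrence rule the 2014-01-14 discovery does not delay accrual.
Adding the 6 years base period to 2013-08-18 gives a deadline of 2019-08-18, before any tolling.
The period was tolled for 141 days by the defendant's active military service (2016-11-18 to 2017-04-08), pushing the deadline to 2020-01-06.
None of the other events listed affects the running of the period under the stated rules.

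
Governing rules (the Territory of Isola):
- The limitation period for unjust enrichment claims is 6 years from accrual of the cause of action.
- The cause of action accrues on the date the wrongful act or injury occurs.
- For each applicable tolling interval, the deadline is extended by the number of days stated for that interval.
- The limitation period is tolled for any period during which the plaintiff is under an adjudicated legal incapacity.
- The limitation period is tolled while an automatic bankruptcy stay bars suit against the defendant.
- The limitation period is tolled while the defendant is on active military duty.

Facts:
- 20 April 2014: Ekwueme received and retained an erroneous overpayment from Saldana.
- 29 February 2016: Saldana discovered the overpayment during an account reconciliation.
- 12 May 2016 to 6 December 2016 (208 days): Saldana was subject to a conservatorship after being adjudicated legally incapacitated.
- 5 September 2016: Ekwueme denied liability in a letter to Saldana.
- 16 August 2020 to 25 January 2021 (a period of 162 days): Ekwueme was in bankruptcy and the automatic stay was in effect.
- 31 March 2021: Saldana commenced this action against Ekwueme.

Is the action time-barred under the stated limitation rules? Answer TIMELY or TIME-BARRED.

TIMELY

Because the rule ties accrual to occurrence, the claim accrued on 20 April 2014, not on the 29 February 2016 discovery date.
The untolled deadline — 6 years after 20 April 2014 — is 20 April 2020.
The plaintiff's legal incapacity from 12 May 2016 to 6 December 2016 tolled the period for 208 days, extending the deadline to 14 November 2020.
Because the automatic bankruptcy stay ran from 16 August 2020 to 25 January 2021, the deadline is extended by 162 days to 25 April 2021.
Nothing else in the chronology tolls or restarts the period.
Filing on 31 March 2021 beat the 25 April 2021 deadline — the action is timely.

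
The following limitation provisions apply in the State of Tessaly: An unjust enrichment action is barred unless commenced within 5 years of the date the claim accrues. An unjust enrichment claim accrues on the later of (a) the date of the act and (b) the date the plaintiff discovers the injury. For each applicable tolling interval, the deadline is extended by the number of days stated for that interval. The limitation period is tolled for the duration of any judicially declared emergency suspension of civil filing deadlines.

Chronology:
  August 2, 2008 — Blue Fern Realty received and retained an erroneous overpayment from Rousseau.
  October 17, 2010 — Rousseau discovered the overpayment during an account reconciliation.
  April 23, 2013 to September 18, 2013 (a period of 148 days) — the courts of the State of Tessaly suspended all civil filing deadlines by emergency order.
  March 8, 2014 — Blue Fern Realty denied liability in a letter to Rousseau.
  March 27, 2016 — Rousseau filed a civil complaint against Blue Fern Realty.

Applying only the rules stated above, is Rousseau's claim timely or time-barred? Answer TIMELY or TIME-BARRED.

TIME-BARRED

The claim accrued on October 17, 2010 — the later of the August 2, 2008 act and the October 17, 2010 discovery.
5 years from October 17, 2010 is October 17, 2015.
The period was tolled for 148 days by the emergency suspension of filing deadlines (April 23, 2013 to September 18, 2013), pushing the deadline to March 13, 2016.
Nothing else in the chronology tolls or restarts the period.
The March 27, 2016 filing falls after the March 13, 2016 deadline; the claim is time-barred.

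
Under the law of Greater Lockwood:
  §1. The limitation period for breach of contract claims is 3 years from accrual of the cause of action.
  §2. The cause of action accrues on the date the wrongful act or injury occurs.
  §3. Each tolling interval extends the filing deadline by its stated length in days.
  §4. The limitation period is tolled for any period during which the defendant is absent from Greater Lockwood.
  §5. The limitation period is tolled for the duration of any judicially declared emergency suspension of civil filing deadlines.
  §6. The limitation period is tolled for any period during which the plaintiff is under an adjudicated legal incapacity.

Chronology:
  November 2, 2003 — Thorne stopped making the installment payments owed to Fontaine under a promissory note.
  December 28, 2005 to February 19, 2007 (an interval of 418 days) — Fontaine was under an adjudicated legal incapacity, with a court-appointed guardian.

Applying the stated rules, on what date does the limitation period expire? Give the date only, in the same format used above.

The limitation period began to run on November 2, 2003.
The untolled deadline — 3 years after November 2, 2003 — is November 2, 2006.
Because the plaintiff's legal incapacity ran from December 28, 2005 to February 19, 2007, the deadline is extended by 418 days to December 25, 2007.

December 25, 2007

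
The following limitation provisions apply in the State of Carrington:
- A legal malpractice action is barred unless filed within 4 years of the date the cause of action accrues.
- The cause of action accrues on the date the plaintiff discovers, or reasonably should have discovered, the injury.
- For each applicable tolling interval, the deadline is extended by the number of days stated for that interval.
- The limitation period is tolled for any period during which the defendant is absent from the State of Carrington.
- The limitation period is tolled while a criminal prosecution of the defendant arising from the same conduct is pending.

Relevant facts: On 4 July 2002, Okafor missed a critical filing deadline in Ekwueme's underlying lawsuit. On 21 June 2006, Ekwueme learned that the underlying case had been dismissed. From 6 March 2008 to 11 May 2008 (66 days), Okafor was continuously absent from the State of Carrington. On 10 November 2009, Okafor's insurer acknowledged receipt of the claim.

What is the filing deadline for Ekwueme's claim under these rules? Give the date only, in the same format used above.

26 August 2010

The claim did not accrue until Ekwueme discovered the injury on 21 June 2006; the 4 July 2002 act date does not start the clock under the stated rule.
4 years from 21 June 2006 is 21 June 2010.
The defendant's absence from the jurisdiction from 6 March 2008 to 11 May 2008 tolled the period for 66 days, extending the deadline to 26 August 2010.
None of the other events listed affects the running of the period under the stated rules.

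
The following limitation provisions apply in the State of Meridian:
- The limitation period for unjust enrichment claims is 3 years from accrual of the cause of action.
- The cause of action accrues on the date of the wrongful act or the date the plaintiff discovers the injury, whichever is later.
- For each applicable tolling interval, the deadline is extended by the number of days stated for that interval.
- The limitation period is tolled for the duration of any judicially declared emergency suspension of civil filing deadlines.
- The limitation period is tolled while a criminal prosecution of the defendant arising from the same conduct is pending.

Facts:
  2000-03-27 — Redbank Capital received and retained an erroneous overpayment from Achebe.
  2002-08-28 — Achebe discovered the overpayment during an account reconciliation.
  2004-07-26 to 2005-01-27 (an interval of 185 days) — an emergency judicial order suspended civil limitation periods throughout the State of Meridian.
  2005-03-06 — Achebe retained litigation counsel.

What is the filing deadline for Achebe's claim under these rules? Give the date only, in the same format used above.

Taking the later of the act (2000-03-27) and discovery (2002-08-28), the claim accrued on 2002-08-28.
The untolled deadline — 3 years after 2002-08-28 — is 2005-08-28.
The period was tolled for 185 days by the emergency suspension of filing deadlines (2004-07-26 to 2005-01-27), pushing the deadline to 2006-03-01.
None of the other events listed affects the running of the period under the stated rules.

2006-03-01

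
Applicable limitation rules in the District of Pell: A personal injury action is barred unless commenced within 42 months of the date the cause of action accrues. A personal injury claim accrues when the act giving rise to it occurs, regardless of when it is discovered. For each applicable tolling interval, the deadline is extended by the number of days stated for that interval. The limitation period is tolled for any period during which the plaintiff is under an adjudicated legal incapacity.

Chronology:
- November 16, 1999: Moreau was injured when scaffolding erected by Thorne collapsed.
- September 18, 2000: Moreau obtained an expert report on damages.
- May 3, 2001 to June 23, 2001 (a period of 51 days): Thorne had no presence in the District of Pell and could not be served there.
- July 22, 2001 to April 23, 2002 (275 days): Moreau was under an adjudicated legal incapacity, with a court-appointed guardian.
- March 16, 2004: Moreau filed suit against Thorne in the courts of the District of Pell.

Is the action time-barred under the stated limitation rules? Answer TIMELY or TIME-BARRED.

TIME-BARRED

The cause of action accrued on November 16, 1999, the date of the act.
Adding the 42 months base period to November 16, 1999 gives a deadline of May 16, 2003, before any tolling.
Because the plaintiff's legal incapacity ran from July 22, 2001 to April 23, 2002, the deadline is extended by 275 days to February 15, 2004.
No stated provision tolls the period for the defendant's absence, so the interval from May 3, 2001 to June 23, 2001 has no effect on the deadline.
Nothing else in the chronology tolls or restarts the period.
Moreau filed on March 16, 2004, after the February 15, 2004 deadline, so the action is time-barred.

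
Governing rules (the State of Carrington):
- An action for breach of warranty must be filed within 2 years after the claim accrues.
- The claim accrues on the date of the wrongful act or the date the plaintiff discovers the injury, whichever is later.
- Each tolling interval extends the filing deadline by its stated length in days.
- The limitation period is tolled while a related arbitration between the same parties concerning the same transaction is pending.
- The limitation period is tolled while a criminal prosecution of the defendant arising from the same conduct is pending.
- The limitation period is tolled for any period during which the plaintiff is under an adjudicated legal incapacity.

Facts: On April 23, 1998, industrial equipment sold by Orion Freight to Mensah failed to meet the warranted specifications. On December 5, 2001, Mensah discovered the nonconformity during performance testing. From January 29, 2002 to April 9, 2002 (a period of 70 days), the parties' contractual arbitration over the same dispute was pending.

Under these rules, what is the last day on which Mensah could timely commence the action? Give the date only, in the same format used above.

February 13, 2004

Taking the later of the act (April 23, 1998) and discovery (December 5, 2001), the claim accrued on December 5, 2001.
The untolled deadline — 2 years after December 5, 2001 — is December 5, 2003.
Because the pending related arbitration ran from January 29, 2002 to April 9, 2002, the deadline is extended by 70 days to February 13, 2004.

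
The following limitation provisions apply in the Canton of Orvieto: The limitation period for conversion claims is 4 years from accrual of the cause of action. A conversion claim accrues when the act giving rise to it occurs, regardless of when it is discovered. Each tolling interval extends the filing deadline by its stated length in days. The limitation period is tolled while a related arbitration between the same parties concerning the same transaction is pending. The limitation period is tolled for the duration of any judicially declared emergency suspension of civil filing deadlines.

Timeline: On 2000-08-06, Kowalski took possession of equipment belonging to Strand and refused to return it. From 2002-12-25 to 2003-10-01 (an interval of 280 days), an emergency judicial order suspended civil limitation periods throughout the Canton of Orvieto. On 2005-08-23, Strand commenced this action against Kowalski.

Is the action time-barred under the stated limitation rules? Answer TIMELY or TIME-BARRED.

TIME-BARRED

The limitation period began to run on 2000-08-06.
4 years from 2000-08-06 is 2004-08-06.
The period was tolled for 280 days by the emergency suspension of filing deadlines (2002-12-25 to 2003-10-01), pushing the deadline to 2005-05-13.
Strand filed on 2005-08-23, after the 2005-05-13 deadline, so the action is time-barred.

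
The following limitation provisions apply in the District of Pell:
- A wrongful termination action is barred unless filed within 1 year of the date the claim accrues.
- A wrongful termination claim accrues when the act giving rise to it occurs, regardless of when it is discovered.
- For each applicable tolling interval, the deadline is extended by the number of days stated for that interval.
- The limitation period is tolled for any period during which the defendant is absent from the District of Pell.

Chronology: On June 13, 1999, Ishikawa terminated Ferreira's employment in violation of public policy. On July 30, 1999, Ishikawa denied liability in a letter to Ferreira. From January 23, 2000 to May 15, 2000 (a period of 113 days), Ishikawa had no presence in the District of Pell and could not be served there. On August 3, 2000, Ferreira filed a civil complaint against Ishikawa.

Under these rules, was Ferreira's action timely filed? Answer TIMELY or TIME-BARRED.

The claim accrued on June 13, 1999, the date of the act.
1 year from June 13, 1999 is June 13, 2000.
The defendant's absence from the jurisdiction from January 23, 2000 to May 15, 2000 tolled the period for 113 days, extending the deadline to October 4, 2000.
None of the other events listed affects the running of the period under the stated rules.
The August 3, 2000 filing precedes the October 4, 2000 deadline; the claim is timely.

TIMELY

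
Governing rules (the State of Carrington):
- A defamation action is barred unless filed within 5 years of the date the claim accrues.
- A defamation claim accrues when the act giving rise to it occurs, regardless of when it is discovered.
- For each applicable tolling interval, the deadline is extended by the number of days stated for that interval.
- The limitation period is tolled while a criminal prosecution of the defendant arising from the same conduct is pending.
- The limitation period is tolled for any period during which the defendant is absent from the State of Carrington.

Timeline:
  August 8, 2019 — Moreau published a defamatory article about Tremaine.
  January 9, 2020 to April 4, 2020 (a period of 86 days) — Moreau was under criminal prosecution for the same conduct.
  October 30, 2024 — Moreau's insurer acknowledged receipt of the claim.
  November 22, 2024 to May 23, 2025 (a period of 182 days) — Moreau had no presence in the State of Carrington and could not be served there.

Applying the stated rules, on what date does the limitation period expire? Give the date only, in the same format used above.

The claim accrued on August 8, 2019, the date of the act.
5 years from August 8, 2019 is August 8, 2024.
Because the pending criminal prosecution ran from January 9, 2020 to April 4, 2020, the deadline is extended by 86 days to November 2, 2024.
The defendant's absence from the jurisdiction starting November 22, 2024 came too late — the period had run on November 2, 2024 — and so does not extend the deadline.
Nothing else in the chronology tolls or restarts the period.

November 2, 2024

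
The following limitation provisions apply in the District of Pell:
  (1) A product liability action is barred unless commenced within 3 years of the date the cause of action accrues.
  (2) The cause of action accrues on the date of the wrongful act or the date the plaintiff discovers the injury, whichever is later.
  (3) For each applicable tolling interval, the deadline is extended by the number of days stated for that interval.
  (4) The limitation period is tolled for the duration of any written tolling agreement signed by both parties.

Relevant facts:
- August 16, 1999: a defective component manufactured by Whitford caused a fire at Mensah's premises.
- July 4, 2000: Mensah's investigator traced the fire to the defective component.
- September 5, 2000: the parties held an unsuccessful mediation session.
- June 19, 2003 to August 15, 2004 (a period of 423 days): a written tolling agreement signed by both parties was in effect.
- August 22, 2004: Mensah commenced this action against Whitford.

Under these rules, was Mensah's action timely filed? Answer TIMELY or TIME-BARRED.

Taking the later of the act (August 16, 1999) and discovery (July 4, 2000), the claim accrued on July 4, 2000.
3 years from July 4, 2000 is July 4, 2003.
The period was tolled for 423 days by the written tolling agreement (June 19, 2003 to August 15, 2004), pushing the deadline to August 30, 2004.
Nothing else in the chronology tolls or restarts the period.
Filing on August 22, 2004 beat the August 30, 2004 deadline — the action is timely.

TIMELY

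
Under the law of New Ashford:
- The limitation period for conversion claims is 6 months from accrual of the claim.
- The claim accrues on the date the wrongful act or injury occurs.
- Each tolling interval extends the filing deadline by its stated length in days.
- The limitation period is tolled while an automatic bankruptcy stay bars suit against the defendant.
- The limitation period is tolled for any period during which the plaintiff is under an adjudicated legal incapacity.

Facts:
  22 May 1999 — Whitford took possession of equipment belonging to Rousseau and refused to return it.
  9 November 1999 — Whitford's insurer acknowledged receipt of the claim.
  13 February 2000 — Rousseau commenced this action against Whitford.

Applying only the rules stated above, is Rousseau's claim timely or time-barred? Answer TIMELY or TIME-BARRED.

TIME-BARRED

The limitation period began to run on 22 May 1999.
Adding the 6 months base period to 22 May 1999 gives a deadline of 22 November 1999, before any tolling.
Nothing else in the chronology tolls or restarts the period.
The 13 February 2000 filing falls after the 22 November 1999 deadline; the claim is time-barred.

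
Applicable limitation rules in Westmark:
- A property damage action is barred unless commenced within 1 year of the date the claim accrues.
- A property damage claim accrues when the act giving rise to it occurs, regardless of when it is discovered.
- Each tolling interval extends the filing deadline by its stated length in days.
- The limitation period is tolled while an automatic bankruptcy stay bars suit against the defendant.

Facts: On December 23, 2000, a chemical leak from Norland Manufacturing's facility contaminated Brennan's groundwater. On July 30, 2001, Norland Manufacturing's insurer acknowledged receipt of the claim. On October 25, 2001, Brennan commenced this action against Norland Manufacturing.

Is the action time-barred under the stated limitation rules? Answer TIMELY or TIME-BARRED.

The claim accrued on December 23, 2000, the date of the act.
Adding the 1 year base period to December 23, 2000 gives a deadline of December 23, 2001, before any tolling.
The other events in the timeline have no effect on the limitation period under the stated rules.
Brennan filed on October 25, 2001, before the December 23, 2001 deadline, so the action is timely.

TIMELY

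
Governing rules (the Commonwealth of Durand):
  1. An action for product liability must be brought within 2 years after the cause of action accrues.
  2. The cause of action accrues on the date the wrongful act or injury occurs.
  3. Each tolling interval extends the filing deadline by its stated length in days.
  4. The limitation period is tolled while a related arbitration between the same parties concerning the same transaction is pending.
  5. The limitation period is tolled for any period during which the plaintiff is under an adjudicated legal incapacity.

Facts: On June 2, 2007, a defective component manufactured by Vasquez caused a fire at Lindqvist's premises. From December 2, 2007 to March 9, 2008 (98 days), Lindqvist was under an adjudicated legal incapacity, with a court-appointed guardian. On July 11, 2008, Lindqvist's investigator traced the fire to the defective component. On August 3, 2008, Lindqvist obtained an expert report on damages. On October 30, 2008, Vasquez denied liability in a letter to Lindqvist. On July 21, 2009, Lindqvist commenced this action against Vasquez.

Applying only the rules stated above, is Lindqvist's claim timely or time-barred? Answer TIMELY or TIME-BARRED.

TIMELY

Accrual is governed by the date of the act, so the period began to run on June 2, 2007; the later discovery on July 11, 2008 is irrelevant under the stated rule.
The untolled deadline — 2 years after June 2, 2007 — is June 2, 2009.
The period was tolled for 98 days by the plaintiff's legal incapacity (December 2, 2007 to March 9, 2008), pushing the deadline to September 8, 2009.
Nothing else in the chronology tolls or restarts the period.
Lindqvist filed on July 21, 2009, before the September 8, 2009 deadline, so the action is timely.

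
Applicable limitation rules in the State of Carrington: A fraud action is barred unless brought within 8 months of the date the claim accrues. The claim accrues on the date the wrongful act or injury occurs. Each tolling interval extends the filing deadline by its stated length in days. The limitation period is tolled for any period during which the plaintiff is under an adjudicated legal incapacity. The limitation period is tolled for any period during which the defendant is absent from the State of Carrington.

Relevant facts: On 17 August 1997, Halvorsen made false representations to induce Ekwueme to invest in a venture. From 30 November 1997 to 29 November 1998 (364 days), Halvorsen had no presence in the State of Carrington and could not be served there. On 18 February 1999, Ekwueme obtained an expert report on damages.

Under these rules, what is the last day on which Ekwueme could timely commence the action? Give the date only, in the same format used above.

16 April 1999

The claim accrued on 17 August 1997, when the wrongful act occurred.
The untolled deadline — 8 months after 17 August 1997 — is 17 April 1998.
The period was tolled for 364 days by the defendant's absence from the jurisdiction (30 November 1997 to 29 November 1998), pushing the deadline to 16 April 1999.
None of the other events listed affects the running of the period under the stated rules.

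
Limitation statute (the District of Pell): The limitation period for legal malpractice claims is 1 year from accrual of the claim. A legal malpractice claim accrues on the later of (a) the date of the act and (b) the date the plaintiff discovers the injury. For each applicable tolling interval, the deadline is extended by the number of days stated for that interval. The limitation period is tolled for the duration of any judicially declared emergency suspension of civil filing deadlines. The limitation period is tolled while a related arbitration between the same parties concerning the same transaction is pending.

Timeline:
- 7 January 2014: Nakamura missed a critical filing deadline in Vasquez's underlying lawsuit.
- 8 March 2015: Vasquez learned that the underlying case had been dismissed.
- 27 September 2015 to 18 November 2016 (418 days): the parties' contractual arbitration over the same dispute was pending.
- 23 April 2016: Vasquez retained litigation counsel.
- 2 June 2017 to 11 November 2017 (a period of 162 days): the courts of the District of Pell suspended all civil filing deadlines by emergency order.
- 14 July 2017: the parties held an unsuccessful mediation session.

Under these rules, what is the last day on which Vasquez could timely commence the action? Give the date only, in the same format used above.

30 April 2017

Because discovery on 8 March 2015 post-dates the 7 January 2014 act, accrual under the later-of rule falls on 8 March 2015.
The untolled deadline — 1 year after 8 March 2015 — is 8 March 2016.
The period was tolled for 418 days by the pending related arbitration (27 September 2015 to 18 November 2016), pushing the deadline to 30 April 2017.
The emergency suspension of filing deadlines starting 2 June 2017 came too late — the period had run on 30 April 2017 — and so does not extend the deadline.
None of the other events listed affects the running of the period under the stated rules.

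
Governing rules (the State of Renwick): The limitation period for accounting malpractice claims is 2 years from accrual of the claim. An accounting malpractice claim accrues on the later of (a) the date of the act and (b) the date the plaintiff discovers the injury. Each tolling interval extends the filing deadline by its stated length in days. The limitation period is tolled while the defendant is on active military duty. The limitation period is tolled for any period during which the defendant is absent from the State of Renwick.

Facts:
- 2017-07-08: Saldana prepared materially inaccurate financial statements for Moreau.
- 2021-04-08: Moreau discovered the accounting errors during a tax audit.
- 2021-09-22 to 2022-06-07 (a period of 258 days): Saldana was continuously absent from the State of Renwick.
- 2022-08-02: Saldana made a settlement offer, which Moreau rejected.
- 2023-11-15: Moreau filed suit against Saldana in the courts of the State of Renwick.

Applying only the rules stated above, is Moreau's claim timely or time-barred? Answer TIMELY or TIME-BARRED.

Because discovery on 2021-04-08 post-dates the 2017-07-08 act, accrual under the later-of rule falls on 2021-04-08.
2 years from 2021-04-08 is 2023-04-08.
Because the defendant's absence from the jurisdiction ran from 2021-09-22 to 2022-06-07, the deadline is extended by 258 days to 2023-12-22.
Nothing else in the chronology tolls or restarts the period.
Moreau filed on 2023-11-15, before the 2023-12-22 deadline, so the action is timely.

TIMELY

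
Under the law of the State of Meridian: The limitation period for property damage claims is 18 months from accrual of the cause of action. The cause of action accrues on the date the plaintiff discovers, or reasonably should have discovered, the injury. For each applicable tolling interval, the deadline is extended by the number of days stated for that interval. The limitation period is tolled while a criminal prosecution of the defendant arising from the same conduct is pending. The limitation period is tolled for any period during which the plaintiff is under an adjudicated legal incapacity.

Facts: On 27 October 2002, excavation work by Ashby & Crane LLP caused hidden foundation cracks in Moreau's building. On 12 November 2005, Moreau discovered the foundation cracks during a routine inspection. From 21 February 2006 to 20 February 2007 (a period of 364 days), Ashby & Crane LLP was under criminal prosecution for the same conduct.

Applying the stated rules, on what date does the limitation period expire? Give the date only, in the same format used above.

Accrual is tied to discovery, so the period began on 12 November 2005 rather than on 27 October 2002 when the act occurred.
18 months from 12 November 2005 is 12 May 2007.
The pending criminal prosecution from 21 February 2006 to 20 February 2007 tolled the period for 364 days, extending the deadline to 10 May 2008.

10 May 2008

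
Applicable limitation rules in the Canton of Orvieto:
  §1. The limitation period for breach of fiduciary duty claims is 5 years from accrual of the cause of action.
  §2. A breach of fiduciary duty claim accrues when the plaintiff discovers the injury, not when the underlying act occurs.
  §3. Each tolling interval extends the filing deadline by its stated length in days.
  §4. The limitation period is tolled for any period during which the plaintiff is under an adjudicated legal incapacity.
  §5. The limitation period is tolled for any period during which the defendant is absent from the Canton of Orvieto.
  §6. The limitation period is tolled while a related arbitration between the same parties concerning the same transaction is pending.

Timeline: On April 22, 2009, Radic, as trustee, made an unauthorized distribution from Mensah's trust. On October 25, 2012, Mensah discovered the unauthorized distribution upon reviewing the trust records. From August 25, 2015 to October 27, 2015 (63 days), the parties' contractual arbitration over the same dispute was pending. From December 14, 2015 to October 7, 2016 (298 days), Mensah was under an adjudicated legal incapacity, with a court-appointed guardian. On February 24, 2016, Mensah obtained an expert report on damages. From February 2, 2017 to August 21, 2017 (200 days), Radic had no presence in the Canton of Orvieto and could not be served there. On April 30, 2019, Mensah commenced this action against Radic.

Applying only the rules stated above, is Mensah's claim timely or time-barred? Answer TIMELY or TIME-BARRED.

TIMELY

Accrual is tied to discovery, so the period began on October 25, 2012 rather than on April 22, 2009 when the act occurred.
The untolled deadline — 5 years after October 25, 2012 — is October 25, 2017.
Because the pending related arbitration ran from August 25, 2015 to October 27, 2015, the deadline is extended by 63 days to December 27, 2017.
Because the plaintiff's legal incapacity ran from December 14, 2015 to October 7, 2016, the deadline is extended by 298 days to October 21, 2018.
Because the defendant's absence from the jurisdiction ran from February 2, 2017 to August 21, 2017, the deadline is extended by 200 days to May 9, 2019.
The other events in the timeline have no effect on the limitation period under the stated rules.
The April 30, 2019 filing precedes the May 9, 2019 deadline; the claim is timely.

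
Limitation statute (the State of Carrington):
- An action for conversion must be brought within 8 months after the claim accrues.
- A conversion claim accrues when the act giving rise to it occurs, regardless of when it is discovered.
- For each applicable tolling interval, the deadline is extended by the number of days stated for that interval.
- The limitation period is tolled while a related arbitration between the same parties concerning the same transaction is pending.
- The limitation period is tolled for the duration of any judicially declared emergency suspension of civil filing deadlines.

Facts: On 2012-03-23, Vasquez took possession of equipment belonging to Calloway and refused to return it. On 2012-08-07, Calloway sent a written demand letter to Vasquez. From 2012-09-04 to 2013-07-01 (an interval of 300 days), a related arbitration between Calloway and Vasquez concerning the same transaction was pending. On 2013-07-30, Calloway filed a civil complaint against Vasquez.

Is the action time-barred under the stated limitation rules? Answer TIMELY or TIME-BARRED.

TIMELY

The limitation period began to run on 2012-03-23.
The untolled deadline — 8 months after 2012-03-23 — is 2012-11-23.
The period was tolled for 300 days by the pending related arbitration (2012-09-04 to 2013-07-01), pushing the deadline to 2013-09-19.
The other events in the timeline have no effect on the limitation period under the stated rules.
The 2013-07-30 filing precedes the 2013-09-19 deadline; the claim is timely.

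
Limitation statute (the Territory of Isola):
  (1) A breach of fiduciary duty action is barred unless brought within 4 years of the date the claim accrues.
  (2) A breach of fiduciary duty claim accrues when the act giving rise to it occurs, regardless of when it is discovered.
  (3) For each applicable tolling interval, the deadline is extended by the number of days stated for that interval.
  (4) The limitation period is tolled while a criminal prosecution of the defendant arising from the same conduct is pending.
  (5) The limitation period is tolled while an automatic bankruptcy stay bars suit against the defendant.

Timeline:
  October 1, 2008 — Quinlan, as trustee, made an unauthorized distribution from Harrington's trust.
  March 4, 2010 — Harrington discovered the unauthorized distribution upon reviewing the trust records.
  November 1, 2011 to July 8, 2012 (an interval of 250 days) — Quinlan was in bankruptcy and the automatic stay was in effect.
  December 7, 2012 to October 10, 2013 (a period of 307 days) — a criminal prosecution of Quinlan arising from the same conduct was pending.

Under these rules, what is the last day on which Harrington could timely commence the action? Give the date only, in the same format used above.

The claim accrued on October 1, 2008, when the wrongful act occurred; under the stated occurrence rule the March 4, 2010 discovery does not delay accrual.
Adding the 4 years base period to October 1, 2008 gives a deadline of October 1, 2012, before any tolling.
The automatic bankruptcy stay from November 1, 2011 to July 8, 2012 tolled the period for 250 days, extending the deadline to June 8, 2013.
The period was tolled for 307 days by the pending criminal prosecution (December 7, 2012 to October 10, 2013), pushing the deadline to April 11, 2014.

April 11, 2014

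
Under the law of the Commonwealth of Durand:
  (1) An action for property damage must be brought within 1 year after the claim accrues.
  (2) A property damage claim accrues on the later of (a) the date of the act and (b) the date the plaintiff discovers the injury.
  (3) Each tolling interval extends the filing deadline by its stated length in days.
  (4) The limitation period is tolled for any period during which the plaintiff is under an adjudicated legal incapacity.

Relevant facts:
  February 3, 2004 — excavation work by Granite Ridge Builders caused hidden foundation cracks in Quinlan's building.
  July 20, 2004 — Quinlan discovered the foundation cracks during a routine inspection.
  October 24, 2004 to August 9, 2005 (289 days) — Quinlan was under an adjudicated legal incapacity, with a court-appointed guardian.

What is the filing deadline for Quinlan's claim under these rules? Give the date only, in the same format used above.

The claim accrued on July 20, 2004 — the later of the February 3, 2004 act and the July 20, 2004 discovery.
1 year from July 20, 2004 is July 20, 2005.
Because the plaintiff's legal incapacity ran from October 24, 2004 to August 9, 2005, the deadline is extended by 289 days to May 5, 2006.

May 5, 2006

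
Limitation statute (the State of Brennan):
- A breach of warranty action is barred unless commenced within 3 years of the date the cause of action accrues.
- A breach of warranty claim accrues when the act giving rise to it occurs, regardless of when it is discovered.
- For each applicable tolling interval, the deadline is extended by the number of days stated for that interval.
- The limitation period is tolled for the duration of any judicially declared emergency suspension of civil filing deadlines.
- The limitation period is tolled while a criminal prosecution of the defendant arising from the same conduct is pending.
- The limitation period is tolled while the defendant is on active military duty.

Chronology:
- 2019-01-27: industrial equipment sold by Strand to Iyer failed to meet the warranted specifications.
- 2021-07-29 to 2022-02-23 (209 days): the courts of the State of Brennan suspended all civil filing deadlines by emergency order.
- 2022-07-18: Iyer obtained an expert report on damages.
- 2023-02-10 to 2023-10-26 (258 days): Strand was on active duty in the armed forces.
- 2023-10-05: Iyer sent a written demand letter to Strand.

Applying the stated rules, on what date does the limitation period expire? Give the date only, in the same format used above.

The cause of action accrued on 2019-01-27, the date of the act.
Adding the 3 years base period to 2019-01-27 gives a deadline of 2022-01-27, before any tolling.
The period was tolled for 209 days by the emergency suspension of filing deadlines (2021-07-29 to 2022-02-23), pushing the deadline to 2022-08-24.
By the time the defendant's active military service began on 2023-02-10, the limitation period had already expired on 2022-08-24; that interval cannot revive it.
Nothing else in the chronology tolls or restarts the period.

2022-08-24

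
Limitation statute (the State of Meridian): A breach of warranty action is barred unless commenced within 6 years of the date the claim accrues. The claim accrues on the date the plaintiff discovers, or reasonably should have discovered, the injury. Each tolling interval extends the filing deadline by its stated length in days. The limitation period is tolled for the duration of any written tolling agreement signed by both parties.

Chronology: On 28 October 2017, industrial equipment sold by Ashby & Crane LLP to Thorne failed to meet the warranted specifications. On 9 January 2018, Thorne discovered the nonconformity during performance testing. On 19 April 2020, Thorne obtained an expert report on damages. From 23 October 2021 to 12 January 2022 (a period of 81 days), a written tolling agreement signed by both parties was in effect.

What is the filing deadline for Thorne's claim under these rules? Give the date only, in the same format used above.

The claim did not accrue until Thorne discovered the injury on 9 January 2018; the 28 October 2017 act date does not start the clock under the stated rule.
The untolled deadline — 6 years after 9 January 2018 — is 9 January 2024.
The written tolling agreement from 23 October 2021 to 12 January 2022 tolled the period for 81 days, extending the deadline to 30 March 2024.
None of the other events listed affects the running of the period under the stated rules.

30 March 2024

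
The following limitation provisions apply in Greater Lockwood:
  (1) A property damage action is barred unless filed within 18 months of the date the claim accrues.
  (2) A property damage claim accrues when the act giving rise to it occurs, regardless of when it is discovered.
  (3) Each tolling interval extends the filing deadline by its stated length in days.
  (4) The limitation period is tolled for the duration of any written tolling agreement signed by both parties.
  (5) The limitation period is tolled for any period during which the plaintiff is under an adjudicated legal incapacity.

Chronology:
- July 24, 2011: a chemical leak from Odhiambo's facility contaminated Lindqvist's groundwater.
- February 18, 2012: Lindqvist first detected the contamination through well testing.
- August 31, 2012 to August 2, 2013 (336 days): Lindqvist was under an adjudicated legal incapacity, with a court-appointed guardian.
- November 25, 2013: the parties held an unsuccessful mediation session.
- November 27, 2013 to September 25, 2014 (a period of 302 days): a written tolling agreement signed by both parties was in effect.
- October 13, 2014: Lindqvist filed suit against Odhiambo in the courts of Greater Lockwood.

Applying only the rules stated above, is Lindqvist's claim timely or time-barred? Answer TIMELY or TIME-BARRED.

TIMELY

The claim accrued on July 24, 2011, when the wrongful act occurred; under the stated occurrence rule the February 18, 2012 discovery does not delay accrual.
The untolled deadline — 18 months after July 24, 2011 — is January 24, 2013.
The plaintiff's legal incapacity from August 31, 2012 to August 2, 2013 tolled the period for 336 days, extending the deadline to December 26, 2013.
The written tolling agreement from November 27, 2013 to September 25, 2014 tolled the period for 302 days, extending the deadline to October 24, 2014.
Nothing else in the chronology tolls or restarts the period.
The October 13, 2014 filing precedes the October 24, 2014 deadline; the claim is timely.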